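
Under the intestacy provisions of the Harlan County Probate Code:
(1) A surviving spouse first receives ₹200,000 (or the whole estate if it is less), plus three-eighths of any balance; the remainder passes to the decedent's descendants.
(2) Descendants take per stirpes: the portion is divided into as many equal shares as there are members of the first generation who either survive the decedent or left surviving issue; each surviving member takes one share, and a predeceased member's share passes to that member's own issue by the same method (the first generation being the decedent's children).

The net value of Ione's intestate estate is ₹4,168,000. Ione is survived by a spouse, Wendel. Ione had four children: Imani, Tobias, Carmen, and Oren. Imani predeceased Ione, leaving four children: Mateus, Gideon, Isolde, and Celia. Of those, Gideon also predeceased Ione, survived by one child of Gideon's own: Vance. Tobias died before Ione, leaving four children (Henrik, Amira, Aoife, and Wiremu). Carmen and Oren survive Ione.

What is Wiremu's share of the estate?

Wiremu receives ₹155,000.

Wendel first takes ₹200,000, leaving a balance of ₹3,968,000. Wendel then takes three-eighths of the balance (₹1,488,000), for a total of ₹1,688,000. The remaining ₹2,480,000 passes to the descendants.
The descendants' portion (₹2,480,000) is divided into 4 shares of ₹620,000: Carmen and Oren each take ₹620,000; Imani's ₹620,000 share passes to Imani's issue; Tobias's ₹620,000 share passes to Tobias's issue.
Imani's share (₹620,000) is divided into 4 shares of ₹155,000: Mateus, Isolde, and Celia each take ₹155,000; Gideon's ₹155,000 share passes to Gideon's issue.
Gideon's share (₹155,000) passes entirely to Vance.
Tobias's share (₹620,000) is divided into 4 shares of ₹155,000: Henrik, Amira, Aoife, and Wiremu each take ₹155,000.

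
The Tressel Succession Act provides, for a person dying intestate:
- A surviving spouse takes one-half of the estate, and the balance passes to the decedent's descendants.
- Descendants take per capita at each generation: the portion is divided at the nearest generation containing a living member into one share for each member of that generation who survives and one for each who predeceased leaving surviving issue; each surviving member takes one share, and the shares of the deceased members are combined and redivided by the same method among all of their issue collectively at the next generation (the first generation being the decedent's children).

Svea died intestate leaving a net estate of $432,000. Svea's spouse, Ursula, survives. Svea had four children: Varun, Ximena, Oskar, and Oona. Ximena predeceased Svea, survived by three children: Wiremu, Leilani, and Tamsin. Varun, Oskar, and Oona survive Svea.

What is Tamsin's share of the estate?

Tamsin receives $18,000.

Ursula takes one-half of $432,000 = $216,000. The remaining $216,000 passes to the descendants.
The descendants' portion ($216,000) is divided at the children's generation into 4 shares of $54,000. Varun, Oskar, and Oona each take $54,000. The remaining share for the deceased Ximena ($54,000) is carried to the next generation.
That pool ($54,000) is divided at the grandchildren's generation equally among Wiremu, Leilani, and Tamsin: $18,000 each.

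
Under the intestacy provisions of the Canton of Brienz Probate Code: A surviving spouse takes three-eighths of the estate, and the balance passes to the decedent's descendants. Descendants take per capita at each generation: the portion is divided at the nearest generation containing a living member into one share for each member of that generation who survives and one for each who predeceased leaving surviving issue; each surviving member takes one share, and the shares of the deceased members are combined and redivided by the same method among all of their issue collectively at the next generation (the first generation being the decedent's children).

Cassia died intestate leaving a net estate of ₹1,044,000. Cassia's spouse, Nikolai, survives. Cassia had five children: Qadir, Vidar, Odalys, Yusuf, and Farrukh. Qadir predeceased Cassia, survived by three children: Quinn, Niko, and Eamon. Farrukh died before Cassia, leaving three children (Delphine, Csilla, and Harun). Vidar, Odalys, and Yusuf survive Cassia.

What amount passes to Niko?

Niko receives ₹43,500.

Nikolai takes three-eighths of ₹1,044,000 = ₹391,500. The remaining ₹652,500 passes to the descendants.
The descendants' portion (₹652,500) is divided at the children's generation into 5 shares of ₹130,500. Vidar, Odalys, and Yusuf each take ₹130,500. The 2 shares of the deceased (Qadir and Farrukh) are combined into a pool of ₹261,000.
That pool (₹261,000) is divided at the grandchildren's generation equally among Quinn, Niko, Eamon, Delphine, Csilla, and Harun: ₹43,500 each.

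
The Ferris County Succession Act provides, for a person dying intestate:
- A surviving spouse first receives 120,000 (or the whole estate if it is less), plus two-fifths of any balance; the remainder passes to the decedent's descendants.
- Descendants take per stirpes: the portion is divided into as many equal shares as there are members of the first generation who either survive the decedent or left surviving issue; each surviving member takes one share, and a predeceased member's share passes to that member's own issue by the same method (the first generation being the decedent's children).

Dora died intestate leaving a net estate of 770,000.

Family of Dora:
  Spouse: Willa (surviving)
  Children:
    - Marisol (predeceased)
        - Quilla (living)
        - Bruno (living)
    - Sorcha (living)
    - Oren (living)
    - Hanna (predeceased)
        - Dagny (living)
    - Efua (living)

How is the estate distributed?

Willa: 380,000; Quilla: 39,000; Bruno: 39,000; Sorcha: 78,000; Oren: 78,000; Dagny: 78,000; Efua: 78,000

Willa first takes 120,000, leaving a balance of 650,000. Willa then takes two-fifths of the balance (260,000), for a total of 380,000. The remaining 390,000 passes to the descendants.
The descendants' portion (390,000) is divided into 5 shares of 78,000: Sorcha, Oren, and Efua each take 78,000; Marisol's 78,000 share passes to Marisol's issue; Hanna's 78,000 share passes to Hanna's issue.
Marisol's share (78,000) is divided into 2 shares of 39,000: Quilla and Bruno each take 39,000.
Hanna's share (78,000) passes entirely to Dagny.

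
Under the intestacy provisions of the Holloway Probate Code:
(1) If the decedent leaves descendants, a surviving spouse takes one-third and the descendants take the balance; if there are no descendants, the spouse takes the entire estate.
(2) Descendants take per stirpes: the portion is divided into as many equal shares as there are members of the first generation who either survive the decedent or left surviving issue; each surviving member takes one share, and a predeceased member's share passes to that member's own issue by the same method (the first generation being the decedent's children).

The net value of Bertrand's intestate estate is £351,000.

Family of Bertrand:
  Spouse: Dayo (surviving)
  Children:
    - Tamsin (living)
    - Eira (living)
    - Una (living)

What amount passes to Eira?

Dayo takes one-third of £351,000 = £117,000. The remaining £234,000 passes to the descendants.
The descendants' portion (£234,000) is divided into 3 shares of £78,000: Tamsin, Eira, and Una each take £78,000.

Eira receives £78,000.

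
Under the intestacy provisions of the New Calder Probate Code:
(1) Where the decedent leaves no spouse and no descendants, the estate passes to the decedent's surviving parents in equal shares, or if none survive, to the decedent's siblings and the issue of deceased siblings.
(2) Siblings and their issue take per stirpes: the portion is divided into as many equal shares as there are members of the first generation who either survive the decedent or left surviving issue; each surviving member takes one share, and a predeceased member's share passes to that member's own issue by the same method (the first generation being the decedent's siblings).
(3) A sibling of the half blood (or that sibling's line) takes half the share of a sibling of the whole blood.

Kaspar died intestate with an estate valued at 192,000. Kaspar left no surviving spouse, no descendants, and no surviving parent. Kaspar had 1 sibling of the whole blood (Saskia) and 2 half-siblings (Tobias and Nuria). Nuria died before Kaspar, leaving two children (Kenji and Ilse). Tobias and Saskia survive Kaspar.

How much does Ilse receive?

The entire 192,000 passes to the siblings and their issue.
Counting each half-blood sibling's line as half a unit, there are 2 units in 192,000, so one unit is 96,000. Whole-blood lines (Saskia) take 96,000 each; half-blood lines (Tobias and Nuria) take 48,000 each.
Nuria's share (48,000) is divided into 2 shares of 24,000: Kenji and Ilse each take 24,000.

Ilse receives 24,000.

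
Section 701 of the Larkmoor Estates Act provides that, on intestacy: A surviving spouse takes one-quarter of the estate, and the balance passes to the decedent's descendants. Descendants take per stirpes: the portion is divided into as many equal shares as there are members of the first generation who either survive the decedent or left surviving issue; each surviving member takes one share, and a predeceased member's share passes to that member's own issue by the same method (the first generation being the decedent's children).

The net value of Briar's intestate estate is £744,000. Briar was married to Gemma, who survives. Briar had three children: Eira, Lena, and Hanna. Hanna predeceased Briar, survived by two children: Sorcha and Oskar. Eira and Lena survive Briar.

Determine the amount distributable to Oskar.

Oskar receives £93,000.

Gemma takes one-quarter of £744,000 = £186,000. The remaining £558,000 passes to the descendants.
The descendants' portion (£558,000) is divided into 3 shares of £186,000: Eira and Lena each take £186,000; Hanna's £186,000 share passes to Hanna's issue.
Hanna's share (£186,000) is divided into 2 shares of £93,000: Sorcha and Oskar each take £93,000.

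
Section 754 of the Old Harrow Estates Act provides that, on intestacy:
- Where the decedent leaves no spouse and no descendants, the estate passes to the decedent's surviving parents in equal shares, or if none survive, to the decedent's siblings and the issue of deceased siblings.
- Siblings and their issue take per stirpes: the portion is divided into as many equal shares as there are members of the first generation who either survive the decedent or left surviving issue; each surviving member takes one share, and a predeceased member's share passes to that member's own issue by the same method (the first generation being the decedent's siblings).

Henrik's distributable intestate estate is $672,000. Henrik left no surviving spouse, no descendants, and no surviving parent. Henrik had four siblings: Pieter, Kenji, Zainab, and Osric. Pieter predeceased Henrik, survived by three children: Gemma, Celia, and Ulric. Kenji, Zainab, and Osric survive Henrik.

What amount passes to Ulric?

The entire $672,000 passes to the siblings and their issue.
That amount ($672,000) is divided into 4 shares of $168,000: Kenji, Zainab, and Osric each take $168,000; Pieter's $168,000 share passes to Pieter's issue.
Pieter's share ($168,000) is divided into 3 shares of $56,000: Gemma, Celia, and Ulric each take $56,000.

Ulric receives $56,000.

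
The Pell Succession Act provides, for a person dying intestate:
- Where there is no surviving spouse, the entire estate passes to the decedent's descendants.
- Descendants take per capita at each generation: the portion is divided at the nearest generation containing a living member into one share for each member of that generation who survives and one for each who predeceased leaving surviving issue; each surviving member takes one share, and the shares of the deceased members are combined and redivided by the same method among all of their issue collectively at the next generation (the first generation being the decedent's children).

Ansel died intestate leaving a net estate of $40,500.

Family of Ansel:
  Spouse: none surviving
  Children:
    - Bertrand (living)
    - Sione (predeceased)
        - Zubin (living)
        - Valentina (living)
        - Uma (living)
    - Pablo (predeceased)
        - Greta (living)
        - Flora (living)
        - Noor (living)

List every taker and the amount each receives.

Bertrand: $13,500; Zubin: $4,500; Valentina: $4,500; Uma: $4,500; Greta: $4,500; Flora: $4,500; Noor: $4,500

The entire $40,500 passes to the descendants.
That amount ($40,500) is divided at the children's generation into 3 shares of $13,500. Bertrand takes $13,500. The 2 shares of the deceased (Sione and Pablo) are combined into a pool of $27,000.
That pool ($27,000) is divided at the grandchildren's generation equally among Zubin, Valentina, Uma, Greta, Flora, and Noor: $4,500 each.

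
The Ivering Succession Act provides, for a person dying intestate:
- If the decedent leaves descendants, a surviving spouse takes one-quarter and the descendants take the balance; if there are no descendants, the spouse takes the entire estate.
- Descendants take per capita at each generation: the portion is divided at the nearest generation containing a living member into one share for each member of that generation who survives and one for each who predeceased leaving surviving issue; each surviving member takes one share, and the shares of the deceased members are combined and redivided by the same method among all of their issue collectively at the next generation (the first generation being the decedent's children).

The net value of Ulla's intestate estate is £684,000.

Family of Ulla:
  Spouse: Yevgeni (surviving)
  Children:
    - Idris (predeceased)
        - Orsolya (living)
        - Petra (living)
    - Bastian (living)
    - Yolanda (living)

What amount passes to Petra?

Petra receives £85,500.

Yevgeni takes one-quarter of £684,000 = £171,000. The remaining £513,000 passes to the descendants.
The descendants' portion (£513,000) is divided at the children's generation into 3 shares of £171,000. Bastian and Yolanda each take £171,000. The remaining share for the deceased Idris (£171,000) is carried to the next generation.
That pool (£171,000) is divided at the grandchildren's generation equally among Orsolya and Petra: £85,500 each.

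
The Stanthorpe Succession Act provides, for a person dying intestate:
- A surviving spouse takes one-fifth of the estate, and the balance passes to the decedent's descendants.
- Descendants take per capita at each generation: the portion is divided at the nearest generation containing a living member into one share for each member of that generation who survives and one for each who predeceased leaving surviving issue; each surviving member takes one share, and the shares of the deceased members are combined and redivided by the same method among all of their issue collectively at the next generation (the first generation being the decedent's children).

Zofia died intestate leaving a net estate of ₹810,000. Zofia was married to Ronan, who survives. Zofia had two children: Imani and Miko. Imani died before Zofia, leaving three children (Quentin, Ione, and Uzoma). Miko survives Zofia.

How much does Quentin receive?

Quentin receives ₹108,000.

Ronan takes one-fifth of ₹810,000 = ₹162,000. The remaining ₹648,000 passes to the descendants.
The descendants' portion (₹648,000) is divided at the children's generation into 2 shares of ₹324,000. Miko takes ₹324,000. The remaining share for the deceased Imani (₹324,000) is carried to the next generation.
That pool (₹324,000) is divided at the grandchildren's generation equally among Quentin, Ione, and Uzoma: ₹108,000 each.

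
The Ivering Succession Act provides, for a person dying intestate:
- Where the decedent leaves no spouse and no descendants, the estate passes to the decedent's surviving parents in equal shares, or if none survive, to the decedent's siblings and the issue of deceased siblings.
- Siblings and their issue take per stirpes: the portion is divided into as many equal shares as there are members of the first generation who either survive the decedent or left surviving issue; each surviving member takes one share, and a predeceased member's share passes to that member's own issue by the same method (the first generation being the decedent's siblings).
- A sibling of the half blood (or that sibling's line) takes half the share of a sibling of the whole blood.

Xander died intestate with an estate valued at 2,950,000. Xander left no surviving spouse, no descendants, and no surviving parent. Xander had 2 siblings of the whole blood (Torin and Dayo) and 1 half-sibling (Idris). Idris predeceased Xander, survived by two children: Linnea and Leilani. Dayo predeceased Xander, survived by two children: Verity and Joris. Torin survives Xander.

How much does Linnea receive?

The entire 2,950,000 passes to the siblings and their issue.
Counting each half-blood sibling's line as half a unit, there are 5/2 units in 2,950,000, so one unit is 1,180,000. Whole-blood lines (Torin and Dayo) take 1,180,000 each; half-blood lines (Idris) take 590,000 each.
Idris's share (590,000) is divided into 2 shares of 295,000: Linnea and Leilani each take 295,000.
Dayo's share (1,180,000) is divided into 2 shares of 590,000: Verity and Joris each take 590,000.

Linnea receives 295,000.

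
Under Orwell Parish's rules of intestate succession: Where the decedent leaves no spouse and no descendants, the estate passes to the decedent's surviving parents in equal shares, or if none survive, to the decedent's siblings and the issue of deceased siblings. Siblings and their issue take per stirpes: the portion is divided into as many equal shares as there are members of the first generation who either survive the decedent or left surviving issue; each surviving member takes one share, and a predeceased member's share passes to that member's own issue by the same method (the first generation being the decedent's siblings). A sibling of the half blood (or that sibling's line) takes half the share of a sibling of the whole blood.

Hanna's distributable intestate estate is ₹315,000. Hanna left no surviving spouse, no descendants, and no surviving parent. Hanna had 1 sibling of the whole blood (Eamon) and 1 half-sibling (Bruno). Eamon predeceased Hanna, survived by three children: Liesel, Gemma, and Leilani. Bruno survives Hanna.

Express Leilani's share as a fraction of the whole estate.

The entire ₹315,000 passes to the siblings and their issue.
Counting each half-blood sibling's line as half a unit, there are 3/2 units in ₹315,000, so one unit is ₹210,000. Whole-blood lines (Eamon) take ₹210,000 each; half-blood lines (Bruno) take ₹105,000 each.
Eamon's share (₹210,000) is divided into 3 shares of ₹70,000: Liesel, Gemma, and Leilani each take ₹70,000.

Leilani receives 2/9 of the estate.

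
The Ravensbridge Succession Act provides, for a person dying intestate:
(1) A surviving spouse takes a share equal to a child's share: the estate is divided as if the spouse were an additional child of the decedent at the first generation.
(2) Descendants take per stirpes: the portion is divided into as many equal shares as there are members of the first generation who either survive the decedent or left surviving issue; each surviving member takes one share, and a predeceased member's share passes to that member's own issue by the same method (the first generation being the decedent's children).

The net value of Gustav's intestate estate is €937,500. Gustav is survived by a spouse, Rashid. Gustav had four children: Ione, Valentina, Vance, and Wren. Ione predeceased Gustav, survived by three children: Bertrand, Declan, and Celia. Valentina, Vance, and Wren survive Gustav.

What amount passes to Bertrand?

The spouse counts as an additional share at the children's level, so there are 5 primary shares of €187,500. Rashid takes one such share (€187,500).
The children's combined portion (€750,000) is divided into 4 shares of €187,500: Valentina, Vance, and Wren each take €187,500; Ione's €187,500 share passes to Ione's issue.
Ione's share (€187,500) is divided into 3 shares of €62,500: Bertrand, Declan, and Celia each take €62,500.

Bertrand receives €62,500.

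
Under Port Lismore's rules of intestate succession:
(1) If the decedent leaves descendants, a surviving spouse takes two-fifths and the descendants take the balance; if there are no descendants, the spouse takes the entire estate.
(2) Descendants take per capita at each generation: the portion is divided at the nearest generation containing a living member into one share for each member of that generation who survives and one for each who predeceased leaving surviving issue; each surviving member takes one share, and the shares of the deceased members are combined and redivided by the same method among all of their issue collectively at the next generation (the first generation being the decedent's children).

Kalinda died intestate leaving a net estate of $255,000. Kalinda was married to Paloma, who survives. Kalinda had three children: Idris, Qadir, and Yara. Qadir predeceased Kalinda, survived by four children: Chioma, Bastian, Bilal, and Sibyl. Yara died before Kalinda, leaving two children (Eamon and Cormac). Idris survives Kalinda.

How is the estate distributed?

Paloma: $102,000; Idris: $51,000; Chioma: $17,000; Bastian: $17,000; Bilal: $17,000; Sibyl: $17,000; Eamon: $17,000; Cormac: $17,000

Paloma takes two-fifths of $255,000 = $102,000. The remaining $153,000 passes to the descendants.
The descendants' portion ($153,000) is divided at the children's generation into 3 shares of $51,000. Idris takes $51,000. The 2 shares of the deceased (Qadir and Yara) are combined into a pool of $102,000.
That pool ($102,000) is divided at the grandchildren's generation equally among Chioma, Bastian, Bilal, Sibyl, Eamon, and Cormac: $17,000 each.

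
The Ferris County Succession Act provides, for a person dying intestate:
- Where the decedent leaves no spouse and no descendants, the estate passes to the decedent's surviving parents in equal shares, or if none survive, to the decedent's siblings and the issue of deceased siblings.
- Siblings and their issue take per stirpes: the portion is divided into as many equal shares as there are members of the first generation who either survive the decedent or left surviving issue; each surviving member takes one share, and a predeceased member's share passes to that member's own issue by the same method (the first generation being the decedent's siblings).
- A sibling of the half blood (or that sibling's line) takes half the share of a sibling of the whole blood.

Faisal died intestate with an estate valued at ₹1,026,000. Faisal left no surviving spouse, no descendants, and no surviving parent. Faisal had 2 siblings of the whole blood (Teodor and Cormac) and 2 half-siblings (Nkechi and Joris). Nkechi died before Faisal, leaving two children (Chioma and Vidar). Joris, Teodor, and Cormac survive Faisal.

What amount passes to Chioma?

The entire ₹1,026,000 passes to the siblings and their issue.
Counting each half-blood sibling's line as half a unit, there are 3 units in ₹1,026,000, so one unit is ₹342,000. Whole-blood lines (Teodor and Cormac) take ₹342,000 each; half-blood lines (Nkechi and Joris) take ₹171,000 each.
Nkechi's share (₹171,000) is divided into 2 shares of ₹85,500: Chioma and Vidar each take ₹85,500.

Chioma receives ₹85,500.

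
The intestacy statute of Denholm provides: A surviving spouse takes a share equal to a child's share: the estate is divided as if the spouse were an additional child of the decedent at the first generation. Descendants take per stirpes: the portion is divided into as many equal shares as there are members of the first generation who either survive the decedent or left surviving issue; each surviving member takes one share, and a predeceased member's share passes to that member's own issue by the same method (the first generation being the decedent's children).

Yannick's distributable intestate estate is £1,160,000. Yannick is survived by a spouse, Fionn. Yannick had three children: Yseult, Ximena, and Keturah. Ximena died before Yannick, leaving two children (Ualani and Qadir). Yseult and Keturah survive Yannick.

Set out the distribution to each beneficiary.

Fionn: £290,000; Yseult: £290,000; Ualani: £145,000; Qadir: £145,000; Keturah: £290,000

The spouse counts as an additional share at the children's level, so there are 4 primary shares of £290,000. Fionn takes one such share (£290,000).
The children's combined portion (£870,000) is divided into 3 shares of £290,000: Yseult and Keturah each take £290,000; Ximena's £290,000 share passes to Ximena's issue.
Ximena's share (£290,000) is divided into 2 shares of £145,000: Ualani and Qadir each take £145,000.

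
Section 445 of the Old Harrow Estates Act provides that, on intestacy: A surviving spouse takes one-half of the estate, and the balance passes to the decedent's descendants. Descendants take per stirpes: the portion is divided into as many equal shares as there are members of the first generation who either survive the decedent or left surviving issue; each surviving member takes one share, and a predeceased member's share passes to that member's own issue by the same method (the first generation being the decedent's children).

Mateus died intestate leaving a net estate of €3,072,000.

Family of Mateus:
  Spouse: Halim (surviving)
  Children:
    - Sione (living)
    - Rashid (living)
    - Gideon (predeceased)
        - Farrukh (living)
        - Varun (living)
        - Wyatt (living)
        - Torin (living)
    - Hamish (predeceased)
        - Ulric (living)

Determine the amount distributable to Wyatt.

Halim takes one-half of €3,072,000 = €1,536,000. The remaining €1,536,000 passes to the descendants.
The descendants' portion (€1,536,000) is divided into 4 shares of €384,000: Sione and Rashid each take €384,000; Gideon's €384,000 share passes to Gideon's issue; Hamish's €384,000 share passes to Hamish's issue.
Gideon's share (€384,000) is divided into 4 shares of €96,000: Farrukh, Varun, Wyatt, and Torin each take €96,000.
Hamish's share (€384,000) passes entirely to Ulric.

Wyatt receives €96,000.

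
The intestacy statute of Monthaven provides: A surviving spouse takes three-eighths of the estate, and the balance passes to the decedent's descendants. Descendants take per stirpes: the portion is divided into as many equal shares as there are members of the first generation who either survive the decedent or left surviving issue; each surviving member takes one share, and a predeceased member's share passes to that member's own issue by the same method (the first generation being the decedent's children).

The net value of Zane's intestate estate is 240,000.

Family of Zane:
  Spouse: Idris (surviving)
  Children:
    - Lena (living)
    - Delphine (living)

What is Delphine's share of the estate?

Delphine receives 75,000.

Idris takes three-eighths of 240,000 = 90,000. The remaining 150,000 passes to the descendants.
The descendants' portion (150,000) is divided into 2 shares of 75,000: Lena and Delphine each take 75,000.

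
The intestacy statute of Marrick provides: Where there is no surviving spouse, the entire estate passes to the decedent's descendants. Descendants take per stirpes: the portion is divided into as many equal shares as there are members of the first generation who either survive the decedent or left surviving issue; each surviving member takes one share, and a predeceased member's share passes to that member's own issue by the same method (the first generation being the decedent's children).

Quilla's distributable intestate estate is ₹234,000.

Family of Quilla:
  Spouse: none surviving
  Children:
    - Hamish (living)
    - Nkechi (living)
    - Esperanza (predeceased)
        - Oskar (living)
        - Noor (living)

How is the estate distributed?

The entire ₹234,000 passes to the descendants.
That amount (₹234,000) is divided into 3 shares of ₹78,000: Hamish and Nkechi each take ₹78,000; Esperanza's ₹78,000 share passes to Esperanza's issue.
Esperanza's share (₹78,000) is divided into 2 shares of ₹39,000: Oskar and Noor each take ₹39,000.

Hamish: ₹78,000; Nkechi: ₹78,000; Oskar: ₹39,000; Noor: ₹39,000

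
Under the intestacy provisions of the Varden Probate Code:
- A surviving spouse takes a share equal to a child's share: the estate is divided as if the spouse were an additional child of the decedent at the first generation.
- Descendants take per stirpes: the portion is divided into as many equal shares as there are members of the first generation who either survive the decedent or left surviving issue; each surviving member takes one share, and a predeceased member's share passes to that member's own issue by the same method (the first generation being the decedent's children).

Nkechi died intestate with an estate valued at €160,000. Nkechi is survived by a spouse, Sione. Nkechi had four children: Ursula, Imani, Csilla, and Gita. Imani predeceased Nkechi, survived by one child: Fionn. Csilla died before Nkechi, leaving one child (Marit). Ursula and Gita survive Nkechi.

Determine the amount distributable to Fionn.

Fionn receives €32,000.

The spouse counts as an additional share at the children's level, so there are 5 primary shares of €32,000. Sione takes one such share (€32,000).
The children's combined portion (€128,000) is divided into 4 shares of €32,000: Ursula and Gita each take €32,000; Imani's €32,000 share passes to Imani's issue; Csilla's €32,000 share passes to Csilla's issue.
Imani's share (€32,000) passes entirely to Fionn.
Csilla's share (€32,000) passes entirely to Marit.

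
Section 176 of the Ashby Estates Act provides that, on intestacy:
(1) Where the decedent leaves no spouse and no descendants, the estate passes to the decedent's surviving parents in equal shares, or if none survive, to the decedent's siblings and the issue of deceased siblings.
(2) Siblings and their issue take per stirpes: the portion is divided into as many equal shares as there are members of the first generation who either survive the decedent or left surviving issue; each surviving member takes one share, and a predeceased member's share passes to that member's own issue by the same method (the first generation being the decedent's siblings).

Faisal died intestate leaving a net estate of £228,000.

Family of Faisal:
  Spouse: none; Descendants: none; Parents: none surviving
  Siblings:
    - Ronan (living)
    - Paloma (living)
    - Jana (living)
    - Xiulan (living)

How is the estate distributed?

The entire £228,000 passes to the siblings and their issue.
That amount (£228,000) is divided into 4 shares of £57,000: Ronan, Paloma, Jana, and Xiulan each take £57,000.

Ronan: £57,000; Paloma: £57,000; Jana: £57,000; Xiulan: £57,000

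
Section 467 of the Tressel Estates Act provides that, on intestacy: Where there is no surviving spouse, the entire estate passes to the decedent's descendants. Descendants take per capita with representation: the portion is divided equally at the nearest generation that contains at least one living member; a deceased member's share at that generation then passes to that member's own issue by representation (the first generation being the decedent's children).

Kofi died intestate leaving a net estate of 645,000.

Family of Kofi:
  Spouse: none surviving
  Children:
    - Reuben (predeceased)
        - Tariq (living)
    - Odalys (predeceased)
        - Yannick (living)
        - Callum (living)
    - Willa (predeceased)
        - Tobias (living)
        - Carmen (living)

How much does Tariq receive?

The entire 645,000 passes to the descendants.
No child survives, so the initial division is made at the grandchildren's generation.
That amount (645,000) is divided into 5 shares of 129,000: Tariq, Yannick, Callum, Tobias, and Carmen each take 129,000.

Tariq receives 129,000.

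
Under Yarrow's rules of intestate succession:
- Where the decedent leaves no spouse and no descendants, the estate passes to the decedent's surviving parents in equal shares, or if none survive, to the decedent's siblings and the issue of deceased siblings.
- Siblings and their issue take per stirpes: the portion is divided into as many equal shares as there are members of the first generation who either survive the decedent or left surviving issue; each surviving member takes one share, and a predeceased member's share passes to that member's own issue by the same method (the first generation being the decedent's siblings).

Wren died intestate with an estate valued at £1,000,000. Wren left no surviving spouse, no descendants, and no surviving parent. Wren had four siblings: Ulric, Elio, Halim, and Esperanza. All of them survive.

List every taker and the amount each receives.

The entire £1,000,000 passes to the siblings and their issue.
That amount (£1,000,000) is divided into 4 shares of £250,000: Ulric, Elio, Halim, and Esperanza each take £250,000.

Ulric: £250,000; Elio: £250,000; Halim: £250,000; Esperanza: £250,000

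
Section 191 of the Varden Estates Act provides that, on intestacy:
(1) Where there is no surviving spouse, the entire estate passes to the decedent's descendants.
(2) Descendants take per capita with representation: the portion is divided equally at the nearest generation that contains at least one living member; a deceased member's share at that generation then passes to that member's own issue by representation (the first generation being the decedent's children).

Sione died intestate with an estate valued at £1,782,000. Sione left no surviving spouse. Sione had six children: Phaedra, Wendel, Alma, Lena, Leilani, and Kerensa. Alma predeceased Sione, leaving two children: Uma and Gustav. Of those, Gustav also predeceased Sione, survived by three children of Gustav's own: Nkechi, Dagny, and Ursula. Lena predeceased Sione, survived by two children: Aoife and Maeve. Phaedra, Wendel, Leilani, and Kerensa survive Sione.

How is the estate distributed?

The entire £1,782,000 passes to the descendants.
That amount (£1,782,000) is divided into 6 shares of £297,000: Phaedra, Wendel, Leilani, and Kerensa each take £297,000; Alma's £297,000 share passes to Alma's issue; Lena's £297,000 share passes to Lena's issue.
Alma's share (£297,000) is divided into 2 shares of £148,500: Uma takes £148,500; Gustav's £148,500 share passes to Gustav's issue.
Gustav's share (£148,500) is divided into 3 shares of £49,500: Nkechi, Dagny, and Ursula each take £49,500.
Lena's share (£297,000) is divided into 2 shares of £148,500: Aoife and Maeve each take £148,500.

Phaedra: £297,000; Wendel: £297,000; Uma: £148,500; Nkechi: £49,500; Dagny: £49,500; Ursula: £49,500; Aoife: £148,500; Maeve: £148,500; Leilani: £297,000; Kerensa: £297,000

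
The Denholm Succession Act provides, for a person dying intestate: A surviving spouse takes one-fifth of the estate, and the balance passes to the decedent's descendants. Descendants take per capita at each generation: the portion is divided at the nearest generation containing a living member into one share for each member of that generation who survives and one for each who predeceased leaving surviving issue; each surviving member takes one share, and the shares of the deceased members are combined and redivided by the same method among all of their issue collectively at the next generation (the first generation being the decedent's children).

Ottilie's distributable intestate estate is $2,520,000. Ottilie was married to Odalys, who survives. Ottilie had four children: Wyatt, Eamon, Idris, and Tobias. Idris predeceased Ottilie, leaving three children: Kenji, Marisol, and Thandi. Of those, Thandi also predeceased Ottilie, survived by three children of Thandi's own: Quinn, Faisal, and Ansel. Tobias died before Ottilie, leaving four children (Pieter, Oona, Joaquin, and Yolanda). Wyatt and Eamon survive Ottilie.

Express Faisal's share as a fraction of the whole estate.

Odalys takes one-fifth of $2,520,000 = $504,000. The remaining $2,016,000 passes to the descendants.
The descendants' portion ($2,016,000) is divided at the children's generation into 4 shares of $504,000. Wyatt and Eamon each take $504,000. The 2 shares of the deceased (Idris and Tobias) are combined into a pool of $1,008,000.
That pool ($1,008,000) is divided at the grandchildren's generation into 7 shares of $144,000. Kenji, Marisol, Pieter, Oona, Joaquin, and Yolanda each take $144,000. The remaining share for the deceased Thandi ($144,000) is carried to the next generation.
That pool ($144,000) is divided at the great-grandchildren's generation equally among Quinn, Faisal, and Ansel: $48,000 each.

Faisal receives 2/105 of the estate.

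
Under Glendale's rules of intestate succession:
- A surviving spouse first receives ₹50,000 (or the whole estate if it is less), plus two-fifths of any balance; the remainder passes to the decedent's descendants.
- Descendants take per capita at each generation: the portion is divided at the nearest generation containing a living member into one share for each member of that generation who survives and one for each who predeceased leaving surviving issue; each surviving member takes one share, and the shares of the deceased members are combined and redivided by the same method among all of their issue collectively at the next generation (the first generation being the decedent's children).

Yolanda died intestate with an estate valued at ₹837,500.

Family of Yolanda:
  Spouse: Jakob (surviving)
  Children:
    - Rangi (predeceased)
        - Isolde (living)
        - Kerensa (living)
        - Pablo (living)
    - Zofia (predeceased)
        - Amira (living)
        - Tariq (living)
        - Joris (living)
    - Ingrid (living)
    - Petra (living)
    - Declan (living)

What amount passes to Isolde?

Isolde receives ₹31,500.

Jakob first takes ₹50,000, leaving a balance of ₹787,500. Jakob then takes two-fifths of the balance (₹315,000), for a total of ₹365,000. The remaining ₹472,500 passes to the descendants.
The descendants' portion (₹472,500) is divided at the children's generation into 5 shares of ₹94,500. Ingrid, Petra, and Declan each take ₹94,500. The 2 shares of the deceased (Rangi and Zofia) are combined into a pool of ₹189,000.
That pool (₹189,000) is divided at the grandchildren's generation equally among Isolde, Kerensa, Pablo, Amira, Tariq, and Joris: ₹31,500 each.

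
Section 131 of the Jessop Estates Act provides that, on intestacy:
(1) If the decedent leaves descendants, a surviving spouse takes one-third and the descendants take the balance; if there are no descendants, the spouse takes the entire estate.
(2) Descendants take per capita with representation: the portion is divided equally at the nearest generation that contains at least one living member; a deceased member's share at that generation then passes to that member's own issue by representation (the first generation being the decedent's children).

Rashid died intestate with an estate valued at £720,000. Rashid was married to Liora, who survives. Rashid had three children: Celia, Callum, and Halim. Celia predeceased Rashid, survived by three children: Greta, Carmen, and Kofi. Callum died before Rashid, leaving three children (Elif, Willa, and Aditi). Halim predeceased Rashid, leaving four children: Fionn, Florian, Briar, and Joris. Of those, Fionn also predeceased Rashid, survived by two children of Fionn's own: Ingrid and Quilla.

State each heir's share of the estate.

Liora: £240,000; Greta: £48,000; Carmen: £48,000; Kofi: £48,000; Elif: £48,000; Willa: £48,000; Aditi: £48,000; Ingrid: £24,000; Quilla: £24,000; Florian: £48,000; Briar: £48,000; Joris: £48,000

Liora takes one-third of £720,000 = £240,000. The remaining £480,000 passes to the descendants.
No child survives, so the initial division is made at the grandchildren's generation.
The descendants' portion (£480,000) is divided into 10 shares of £48,000: Greta, Carmen, Kofi, Elif, Willa, Aditi, Florian, Briar, and Joris each take £48,000; Fionn's £48,000 share passes to Fionn's issue.
Fionn's share (£48,000) is divided into 2 shares of £24,000: Ingrid and Quilla each take £24,000.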